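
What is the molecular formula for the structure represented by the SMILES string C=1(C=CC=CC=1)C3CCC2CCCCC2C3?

C16H22

Heavy atoms from the SMILES: 16 C.
Implicit hydrogens by atom environment:
  7 × C: 2 H each → 14
  5 × C (aromatic): 1 H each → 5
  3 × C: 1 H each → 3
  1 × C (aromatic): no H
  Total hydrogens = 22.
Molecular formula: C16H22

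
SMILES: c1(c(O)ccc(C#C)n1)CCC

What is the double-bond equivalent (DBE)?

Molecular formula from the SMILES: C10H11NO.
DoU = (2C + 2 + N − H − X)/2 = (2·10 + 2 + 1 − 11 − 0)/2 = 12/2 = 6.
(Structurally: 1 ring(s) + 5 π bond(s) = 6.)

6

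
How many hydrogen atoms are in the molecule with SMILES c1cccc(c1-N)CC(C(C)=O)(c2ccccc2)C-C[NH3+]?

Hydrogens are implicit in SMILES; fill each atom to its normal valence:
  9 × C (aromatic): 1 H each → 9
  3 × C: 2 H each → 6
  3 × C (aromatic): no H
  2 × C: no H
  1 × C: 3 H
  1 × N (charge +1): 3 H
  1 × N: 2 H
  1 × O: no H
  Total hydrogens = 23.

23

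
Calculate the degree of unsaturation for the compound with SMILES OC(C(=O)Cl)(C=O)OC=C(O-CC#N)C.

5

Molecular formula from the SMILES: C8H8ClNO5.
DoU = (2C + 2 + N − H − X)/2 = (2·8 + 2 + 1 − 8 − 1)/2 = 10/2 = 5.
(Structurally: 0 ring(s) + 5 π bond(s) = 5.)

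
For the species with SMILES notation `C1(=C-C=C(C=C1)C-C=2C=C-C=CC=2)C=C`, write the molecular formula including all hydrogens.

C15H14

Heavy atoms from the SMILES: 15 C.
Implicit hydrogens by atom environment:
  9 × C (aromatic): 1 H each → 9
  3 × C (aromatic): no H
  2 × C: 2 H each → 4
  1 × C: 1 H
  Total hydrogens = 14.
Molecular formula: C15H14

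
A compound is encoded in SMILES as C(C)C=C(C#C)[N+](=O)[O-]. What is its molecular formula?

C6H7NO2

Heavy atoms from the SMILES: 6 C, 1 N, 2 O.
Implicit hydrogens by atom environment:
  2 × C: 1 H each → 2
  2 × C: no H
  1 × C: 3 H
  1 × C: 2 H
  1 × N (charge +1): no H
  1 × O: no H
  1 × O (charge -1): no H
  Total hydrogens = 7.
Molecular formula: C6H7NO2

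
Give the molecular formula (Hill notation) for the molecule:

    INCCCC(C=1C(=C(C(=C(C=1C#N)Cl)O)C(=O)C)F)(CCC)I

Heavy atoms from the SMILES: 16 C, 1 Cl, 1 F, 2 I, 2 N, 2 O.
Implicit hydrogens by atom environment:
  6 × C (aromatic): no H
  5 × C: 2 H each → 10
  3 × C: no H
  2 × C: 3 H each → 6
  2 × I: no H
  1 × Cl: no H
  1 × F: no H
  1 × N: 1 H
  1 × N: no H
  1 × O: 1 H
  1 × O: no H
  Total hydrogens = 18.
Molecular formula: C16H18ClFI2N2O2

C16H18ClFI2N2O2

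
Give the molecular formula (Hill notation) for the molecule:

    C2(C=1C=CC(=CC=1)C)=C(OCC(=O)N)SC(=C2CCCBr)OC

C17H20BrNO3S

Heavy atoms from the SMILES: 1 Br, 17 C, 1 N, 3 O, 1 S.
Implicit hydrogens by atom environment:
  6 × C (aromatic): no H
  4 × C: 2 H each → 8
  4 × C (aromatic): 1 H each → 4
  3 × O: no H
  2 × C: 3 H each → 6
  1 × Br: no H
  1 × C: no H
  1 × N: 2 H
  1 × S (aromatic): no H
  Total hydrogens = 20.
Molecular formula: C17H20BrNO3S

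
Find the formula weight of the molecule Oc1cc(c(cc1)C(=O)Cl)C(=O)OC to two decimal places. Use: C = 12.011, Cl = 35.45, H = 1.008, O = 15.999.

214.60

Molecular formula: C9H7ClO4.
M = 9×12.011 + 1×35.45 + 7×1.008 + 4×15.999 = 214.60 g/mol.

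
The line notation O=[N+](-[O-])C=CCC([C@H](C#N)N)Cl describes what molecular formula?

C6H8ClN3O2

Heavy atoms from the SMILES: 6 C, 1 Cl, 3 N, 2 O.
Implicit hydrogens by atom environment:
  4 × C: 1 H each → 4
  1 × C: 2 H
  1 × C: no H
  1 × Cl: no H
  1 × N: 2 H
  1 × N (charge +1): no H
  1 × N: no H
  1 × O: no H
  1 × O (charge -1): no H
  Total hydrogens = 8.
Molecular formula: C6H8ClN3O2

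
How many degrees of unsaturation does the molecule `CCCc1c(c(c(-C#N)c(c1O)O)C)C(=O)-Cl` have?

7

Molecular formula from the SMILES: C12H12ClNO3.
DoU = (2C + 2 + N − H − X)/2 = (2·12 + 2 + 1 − 12 − 1)/2 = 14/2 = 7.
(Structurally: 1 ring(s) + 6 π bond(s) = 7.)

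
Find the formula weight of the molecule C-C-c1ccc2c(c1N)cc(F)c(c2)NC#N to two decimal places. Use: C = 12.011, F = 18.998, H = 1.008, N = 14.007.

229.26

Molecular formula: C13H12FN3.
M = 13×12.011 + 1×18.998 + 12×1.008 + 3×14.007 = 229.26 g/mol.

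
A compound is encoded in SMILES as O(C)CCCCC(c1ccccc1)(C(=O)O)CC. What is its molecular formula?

Heavy atoms from the SMILES: 15 C, 3 O.
Implicit hydrogens by atom environment:
  5 × C: 2 H each → 10
  5 × C (aromatic): 1 H each → 5
  2 × C: 3 H each → 6
  2 × C: no H
  2 × O: no H
  1 × C (aromatic): no H
  1 × O: 1 H
  Total hydrogens = 22.
Molecular formula: C15H22O3

C15H22O3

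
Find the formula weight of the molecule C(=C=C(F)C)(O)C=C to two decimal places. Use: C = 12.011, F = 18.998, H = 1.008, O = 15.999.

Molecular formula: C6H7FO.
M = 6×12.011 + 1×18.998 + 7×1.008 + 1×15.999 = 114.12 g/mol.

114.12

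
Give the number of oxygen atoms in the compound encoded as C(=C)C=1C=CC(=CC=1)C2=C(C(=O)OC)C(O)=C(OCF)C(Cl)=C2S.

4

The symbol for oxygen appears 4 times in the SMILES.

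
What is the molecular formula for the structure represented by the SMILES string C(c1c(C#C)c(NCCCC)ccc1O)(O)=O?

C13H15NO3

Heavy atoms from the SMILES: 13 C, 1 N, 3 O.
Implicit hydrogens by atom environment:
  4 × C (aromatic): no H
  3 × C: 2 H each → 6
  2 × C (aromatic): 1 H each → 2
  2 × C: no H
  2 × O: 1 H each → 2
  1 × C: 3 H
  1 × C: 1 H
  1 × N: 1 H
  1 × O: no H
  Total hydrogens = 15.
Molecular formula: C13H15NO3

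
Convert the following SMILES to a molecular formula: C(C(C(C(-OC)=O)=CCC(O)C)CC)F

Heavy atoms from the SMILES: 11 C, 1 F, 3 O.
Implicit hydrogens by atom environment:
  3 × C: 3 H each → 9
  3 × C: 2 H each → 6
  3 × C: 1 H each → 3
  2 × C: no H
  2 × O: no H
  1 × F: no H
  1 × O: 1 H
  Total hydrogens = 19.
Molecular formula: C11H19FO3

C11H19FO3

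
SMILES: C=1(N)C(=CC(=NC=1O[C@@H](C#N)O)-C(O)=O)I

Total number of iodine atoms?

The symbol for iodine appears 1 time in the SMILES.

1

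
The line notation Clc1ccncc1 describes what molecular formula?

C5H4ClN

Heavy atoms from the SMILES: 5 C, 1 Cl, 1 N.
Implicit hydrogens by atom environment:
  4 × C (aromatic): 1 H each → 4
  1 × C (aromatic): no H
  1 × Cl: no H
  1 × N (aromatic): no H
  Total hydrogens = 4.
Molecular formula: C5H4ClN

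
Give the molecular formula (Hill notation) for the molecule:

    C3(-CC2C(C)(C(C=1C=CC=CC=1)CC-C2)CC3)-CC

C19H28

Heavy atoms from the SMILES: 19 C.
Implicit hydrogens by atom environment:
  7 × C: 2 H each → 14
  5 × C (aromatic): 1 H each → 5
  3 × C: 1 H each → 3
  2 × C: 3 H each → 6
  1 × C: no H
  1 × C (aromatic): no H
  Total hydrogens = 28.
Molecular formula: C19H28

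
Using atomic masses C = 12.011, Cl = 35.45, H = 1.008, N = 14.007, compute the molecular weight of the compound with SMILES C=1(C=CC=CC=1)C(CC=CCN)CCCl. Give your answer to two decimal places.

Molecular formula: C13H18ClN.
M = 13×12.011 + 1×35.45 + 18×1.008 + 1×14.007 = 223.74 g/mol.

223.74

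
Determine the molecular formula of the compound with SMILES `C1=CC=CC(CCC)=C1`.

Heavy atoms from the SMILES: 9 C.
Implicit hydrogens by atom environment:
  5 × C (aromatic): 1 H each → 5
  2 × C: 2 H each → 4
  1 × C: 3 H
  1 × C (aromatic): no H
  Total hydrogens = 12.
Molecular formula: C9H12

C9H12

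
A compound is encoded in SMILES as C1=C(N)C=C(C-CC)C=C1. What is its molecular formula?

Heavy atoms from the SMILES: 9 C, 1 N.
Implicit hydrogens by atom environment:
  4 × C (aromatic): 1 H each → 4
  2 × C: 2 H each → 4
  2 × C (aromatic): no H
  1 × C: 3 H
  1 × N: 2 H
  Total hydrogens = 13.
Molecular formula: C9H13N

C9H13N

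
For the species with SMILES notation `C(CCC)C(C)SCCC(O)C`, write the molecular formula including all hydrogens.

C10H22OS

Heavy atoms from the SMILES: 10 C, 1 O, 1 S.
Implicit hydrogens by atom environment:
  5 × C: 2 H each → 10
  3 × C: 3 H each → 9
  2 × C: 1 H each → 2
  1 × O: 1 H
  1 × S: no H
  Total hydrogens = 22.
Molecular formula: C10H22OS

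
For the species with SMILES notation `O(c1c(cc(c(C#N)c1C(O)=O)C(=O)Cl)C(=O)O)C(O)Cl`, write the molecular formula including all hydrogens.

C11H5Cl2NO7

Heavy atoms from the SMILES: 11 C, 2 Cl, 1 N, 7 O.
Implicit hydrogens by atom environment:
  5 × C (aromatic): no H
  4 × C: no H
  4 × O: no H
  3 × O: 1 H each → 3
  2 × Cl: no H
  1 × C (aromatic): 1 H
  1 × C: 1 H
  1 × N: no H
  Total hydrogens = 5.
Molecular formula: C11H5Cl2NO7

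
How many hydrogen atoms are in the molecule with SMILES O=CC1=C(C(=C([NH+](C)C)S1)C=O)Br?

9

Hydrogens are implicit in SMILES; fill each atom to its normal valence:
  4 × C (aromatic): no H
  2 × C: 3 H each → 6
  2 × C: 1 H each → 2
  2 × O: no H
  1 × Br: no H
  1 × N (charge +1): 1 H
  1 × S (aromatic): no H
  Total hydrogens = 9.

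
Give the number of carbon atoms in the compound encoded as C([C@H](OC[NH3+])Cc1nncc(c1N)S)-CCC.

11

The symbol for carbon appears 11 times in the SMILES. Lowercase c denotes aromatic carbon and counts toward C.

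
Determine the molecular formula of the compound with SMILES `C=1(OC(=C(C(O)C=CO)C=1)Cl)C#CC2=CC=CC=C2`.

C15H11ClO3

Heavy atoms from the SMILES: 15 C, 1 Cl, 3 O.
Implicit hydrogens by atom environment:
  6 × C (aromatic): 1 H each → 6
  4 × C (aromatic): no H
  3 × C: 1 H each → 3
  2 × C: no H
  2 × O: 1 H each → 2
  1 × Cl: no H
  1 × O (aromatic): no H
  Total hydrogens = 11.
Molecular formula: C15H11ClO3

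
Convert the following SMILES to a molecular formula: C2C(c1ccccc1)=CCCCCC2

Heavy atoms from the SMILES: 14 C.
Implicit hydrogens by atom environment:
  6 × C: 2 H each → 12
  5 × C (aromatic): 1 H each → 5
  1 × C: 1 H
  1 × C: no H
  1 × C (aromatic): no H
  Total hydrogens = 18.
Molecular formula: C14H18

C14H18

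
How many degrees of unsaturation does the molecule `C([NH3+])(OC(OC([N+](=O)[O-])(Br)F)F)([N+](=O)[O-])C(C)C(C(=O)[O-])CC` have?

3

Molecular formula from the SMILES: C9H14BrF2N3O8.
DoU = (2C + 2 + N − H − X)/2 = (2·9 + 2 + 3 − 14 − 3)/2 = 6/2 = 3.
(Structurally: 0 ring(s) + 3 π bond(s) = 3.)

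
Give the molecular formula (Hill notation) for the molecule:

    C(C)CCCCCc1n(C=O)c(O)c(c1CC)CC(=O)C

Heavy atoms from the SMILES: 17 C, 1 N, 3 O.
Implicit hydrogens by atom environment:
  8 × C: 2 H each → 16
  4 × C (aromatic): no H
  3 × C: 3 H each → 9
  2 × O: no H
  1 × C: 1 H
  1 × C: no H
  1 × N (aromatic): no H
  1 × O: 1 H
  Total hydrogens = 27.
Molecular formula: C17H27NO3

C17H27NO3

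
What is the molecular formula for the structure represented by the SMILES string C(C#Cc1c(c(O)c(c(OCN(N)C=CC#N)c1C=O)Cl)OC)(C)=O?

C16H14ClN3O5

Heavy atoms from the SMILES: 16 C, 1 Cl, 3 N, 5 O.
Implicit hydrogens by atom environment:
  6 × C (aromatic): no H
  4 × C: no H
  4 × O: no H
  3 × C: 1 H each → 3
  2 × C: 3 H each → 6
  2 × N: no H
  1 × C: 2 H
  1 × Cl: no H
  1 × N: 2 H
  1 × O: 1 H
  Total hydrogens = 14.
Molecular formula: C16H14ClN3O5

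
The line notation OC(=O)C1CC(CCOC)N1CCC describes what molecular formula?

Heavy atoms from the SMILES: 10 C, 1 N, 3 O.
Implicit hydrogens by atom environment:
  5 × C: 2 H each → 10
  2 × C: 3 H each → 6
  2 × C: 1 H each → 2
  2 × O: no H
  1 × C: no H
  1 × N: no H
  1 × O: 1 H
  Total hydrogens = 19.
Molecular formula: C10H19NO3

C10H19NO3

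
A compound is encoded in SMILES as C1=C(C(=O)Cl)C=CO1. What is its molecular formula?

Heavy atoms from the SMILES: 5 C, 1 Cl, 2 O.
Implicit hydrogens by atom environment:
  3 × C (aromatic): 1 H each → 3
  1 × C (aromatic): no H
  1 × C: no H
  1 × Cl: no H
  1 × O (aromatic): no H
  1 × O: no H
  Total hydrogens = 3.
Molecular formula: C5H3ClO2

C5H3ClO2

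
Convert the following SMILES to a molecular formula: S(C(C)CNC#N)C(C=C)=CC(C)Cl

C10H15ClN2S

Heavy atoms from the SMILES: 10 C, 1 Cl, 2 N, 1 S.
Implicit hydrogens by atom environment:
  4 × C: 1 H each → 4
  2 × C: 3 H each → 6
  2 × C: 2 H each → 4
  2 × C: no H
  1 × Cl: no H
  1 × N: 1 H
  1 × N: no H
  1 × S: no H
  Total hydrogens = 15.
Molecular formula: C10H15ClN2S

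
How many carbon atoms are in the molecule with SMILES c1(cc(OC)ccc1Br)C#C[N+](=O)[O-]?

The symbol for carbon appears 9 times in the SMILES. Lowercase c denotes aromatic carbon and counts toward C.

9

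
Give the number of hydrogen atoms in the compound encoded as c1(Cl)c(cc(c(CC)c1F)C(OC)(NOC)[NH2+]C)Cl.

18

Hydrogens are implicit in SMILES; fill each atom to its normal valence:
  5 × C (aromatic): no H
  4 × C: 3 H each → 12
  2 × Cl: no H
  2 × O: no H
  1 × C: 2 H
  1 × C (aromatic): 1 H
  1 × C: no H
  1 × F: no H
  1 × N (charge +1): 2 H
  1 × N: 1 H
  Total hydrogens = 18.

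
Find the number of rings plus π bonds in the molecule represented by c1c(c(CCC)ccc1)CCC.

4

Molecular formula from the SMILES: C12H18.
DoU = (2C + 2 + N − H − X)/2 = (2·12 + 2 + 0 − 18 − 0)/2 = 8/2 = 4.
(Structurally: 1 ring(s) + 3 π bond(s) = 4.)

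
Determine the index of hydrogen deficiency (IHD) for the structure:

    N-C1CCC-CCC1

1

Molecular formula from the SMILES: C7H15N.
DoU = (2C + 2 + N − H − X)/2 = (2·7 + 2 + 1 − 15 − 0)/2 = 2/2 = 1.
(Structurally: 1 ring(s) + 0 π bond(s) = 1.)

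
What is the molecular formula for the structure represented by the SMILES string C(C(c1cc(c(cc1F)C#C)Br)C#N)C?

C12H9BrFN

Heavy atoms from the SMILES: 1 Br, 12 C, 1 F, 1 N.
Implicit hydrogens by atom environment:
  4 × C (aromatic): no H
  2 × C (aromatic): 1 H each → 2
  2 × C: 1 H each → 2
  2 × C: no H
  1 × Br: no H
  1 × C: 3 H
  1 × C: 2 H
  1 × F: no H
  1 × N: no H
  Total hydrogens = 9.
Molecular formula: C12H9BrFN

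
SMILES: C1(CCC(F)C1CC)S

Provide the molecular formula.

Heavy atoms from the SMILES: 7 C, 1 F, 1 S.
Implicit hydrogens by atom environment:
  3 × C: 2 H each → 6
  3 × C: 1 H each → 3
  1 × C: 3 H
  1 × F: no H
  1 × S: 1 H
  Total hydrogens = 13.
Molecular formula: C7H13FS

C7H13FS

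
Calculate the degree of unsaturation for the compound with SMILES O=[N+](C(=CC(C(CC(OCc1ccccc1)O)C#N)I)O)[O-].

Molecular formula from the SMILES: C14H15IN2O5.
DoU = (2C + 2 + N − H − X)/2 = (2·14 + 2 + 2 − 15 − 1)/2 = 16/2 = 8.
(Structurally: 1 ring(s) + 7 π bond(s) = 8.)

8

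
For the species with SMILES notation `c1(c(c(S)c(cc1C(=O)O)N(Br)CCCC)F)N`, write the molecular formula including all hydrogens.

C11H14BrFN2O2S

Heavy atoms from the SMILES: 1 Br, 11 C, 1 F, 2 N, 2 O, 1 S.
Implicit hydrogens by atom environment:
  5 × C (aromatic): no H
  3 × C: 2 H each → 6
  1 × Br: no H
  1 × C: 3 H
  1 × C (aromatic): 1 H
  1 × C: no H
  1 × F: no H
  1 × N: 2 H
  1 × N: no H
  1 × O: 1 H
  1 × O: no H
  1 × S: 1 H
  Total hydrogens = 14.
Molecular formula: C11H14BrFN2O2S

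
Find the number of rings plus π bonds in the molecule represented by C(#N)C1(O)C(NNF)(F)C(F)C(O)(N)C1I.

3

Molecular formula from the SMILES: C6H8F3IN4O2.
DoU = (2C + 2 + N − H − X)/2 = (2·6 + 2 + 4 − 8 − 4)/2 = 6/2 = 3.
(Structurally: 1 ring(s) + 2 π bond(s) = 3.)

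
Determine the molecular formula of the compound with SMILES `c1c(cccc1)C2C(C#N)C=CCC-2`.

Heavy atoms from the SMILES: 13 C, 1 N.
Implicit hydrogens by atom environment:
  5 × C (aromatic): 1 H each → 5
  4 × C: 1 H each → 4
  2 × C: 2 H each → 4
  1 × C: no H
  1 × C (aromatic): no H
  1 × N: no H
  Total hydrogens = 13.
Molecular formula: C13H13N

C13H13N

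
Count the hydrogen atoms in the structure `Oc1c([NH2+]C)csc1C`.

Hydrogens are implicit in SMILES; fill each atom to its normal valence:
  3 × C (aromatic): no H
  2 × C: 3 H each → 6
  1 × C (aromatic): 1 H
  1 × N (charge +1): 2 H
  1 × O: 1 H
  1 × S (aromatic): no H
  Total hydrogens = 10.

10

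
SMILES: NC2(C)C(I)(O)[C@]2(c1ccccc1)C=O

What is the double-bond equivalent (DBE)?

Molecular formula from the SMILES: C11H12INO2.
DoU = (2C + 2 + N − H − X)/2 = (2·11 + 2 + 1 − 12 − 1)/2 = 12/2 = 6.
(Structurally: 2 ring(s) + 4 π bond(s) = 6.)

6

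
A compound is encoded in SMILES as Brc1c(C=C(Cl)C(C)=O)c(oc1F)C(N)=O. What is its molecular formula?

Heavy atoms from the SMILES: 1 Br, 9 C, 1 Cl, 1 F, 1 N, 3 O.
Implicit hydrogens by atom environment:
  4 × C (aromatic): no H
  3 × C: no H
  2 × O: no H
  1 × Br: no H
  1 × C: 3 H
  1 × C: 1 H
  1 × Cl: no H
  1 × F: no H
  1 × N: 2 H
  1 × O (aromatic): no H
  Total hydrogens = 6.
Molecular formula: C9H6BrClFNO3

C9H6BrClFNO3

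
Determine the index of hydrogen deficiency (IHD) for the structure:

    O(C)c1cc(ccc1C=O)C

5

Molecular formula from the SMILES: C9H10O2.
DoU = (2C + 2 + N − H − X)/2 = (2·9 + 2 + 0 − 10 − 0)/2 = 10/2 = 5.
(Structurally: 1 ring(s) + 4 π bond(s) = 5.)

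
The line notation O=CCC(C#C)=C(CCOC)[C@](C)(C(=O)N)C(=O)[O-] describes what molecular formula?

C13H16NO5-

Heavy atoms from the SMILES: 13 C, 1 N, 5 O.
Implicit hydrogens by atom environment:
  6 × C: no H
  4 × O: no H
  3 × C: 2 H each → 6
  2 × C: 3 H each → 6
  2 × C: 1 H each → 2
  1 × N: 2 H
  1 × O (charge -1): no H
  Total hydrogens = 16.
Net charge -1.
Molecular formula: C13H16NO5-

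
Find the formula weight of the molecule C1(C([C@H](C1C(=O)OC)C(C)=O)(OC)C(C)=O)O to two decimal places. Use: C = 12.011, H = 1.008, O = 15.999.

244.24

Molecular formula: C11H16O6.
M = 11×12.011 + 16×1.008 + 6×15.999 = 244.24 g/mol.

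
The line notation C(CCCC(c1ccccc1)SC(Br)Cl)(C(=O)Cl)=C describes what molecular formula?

Heavy atoms from the SMILES: 1 Br, 14 C, 2 Cl, 1 O, 1 S.
Implicit hydrogens by atom environment:
  5 × C (aromatic): 1 H each → 5
  4 × C: 2 H each → 8
  2 × C: 1 H each → 2
  2 × C: no H
  2 × Cl: no H
  1 × Br: no H
  1 × C (aromatic): no H
  1 × O: no H
  1 × S: no H
  Total hydrogens = 15.
Molecular formula: C14H15BrCl2OS

C14H15BrCl2OS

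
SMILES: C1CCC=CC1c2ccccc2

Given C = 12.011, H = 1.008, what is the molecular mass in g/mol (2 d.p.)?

Molecular formula: C12H14.
M = 12×12.011 + 14×1.008 = 158.24 g/mol.

158.24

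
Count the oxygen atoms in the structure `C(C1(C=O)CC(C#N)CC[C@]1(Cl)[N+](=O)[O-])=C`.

3

The symbol for oxygen appears 3 times in the SMILES.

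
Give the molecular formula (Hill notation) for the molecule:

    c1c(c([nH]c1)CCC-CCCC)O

C11H19NO

Heavy atoms from the SMILES: 11 C, 1 N, 1 O.
Implicit hydrogens by atom environment:
  6 × C: 2 H each → 12
  2 × C (aromatic): 1 H each → 2
  2 × C (aromatic): no H
  1 × C: 3 H
  1 × N (aromatic): 1 H
  1 × O: 1 H
  Total hydrogens = 19.
Molecular formula: C11H19NO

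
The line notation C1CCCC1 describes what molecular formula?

C5H10

Heavy atoms from the SMILES: 5 C.
Implicit hydrogens by atom environment:
  5 × C: 2 H each → 10
  Total hydrogens = 10.
Molecular formula: C5H10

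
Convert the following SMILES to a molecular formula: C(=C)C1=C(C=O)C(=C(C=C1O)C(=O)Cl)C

C11H9ClO3

Heavy atoms from the SMILES: 11 C, 1 Cl, 3 O.
Implicit hydrogens by atom environment:
  5 × C (aromatic): no H
  2 × C: 1 H each → 2
  2 × O: no H
  1 × C: 3 H
  1 × C: 2 H
  1 × C (aromatic): 1 H
  1 × C: no H
  1 × Cl: no H
  1 × O: 1 H
  Total hydrogens = 9.
Molecular formula: C11H9ClO3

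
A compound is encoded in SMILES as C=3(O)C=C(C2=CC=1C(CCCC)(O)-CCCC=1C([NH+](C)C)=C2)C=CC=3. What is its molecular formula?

C22H30NO2+

Heavy atoms from the SMILES: 22 C, 1 N, 2 O.
Implicit hydrogens by atom environment:
  6 × C: 2 H each → 12
  6 × C (aromatic): 1 H each → 6
  6 × C (aromatic): no H
  3 × C: 3 H each → 9
  2 × O: 1 H each → 2
  1 × C: no H
  1 × N (charge +1): 1 H
  Total hydrogens = 30.
Net charge +1.
Molecular formula: C22H30NO2+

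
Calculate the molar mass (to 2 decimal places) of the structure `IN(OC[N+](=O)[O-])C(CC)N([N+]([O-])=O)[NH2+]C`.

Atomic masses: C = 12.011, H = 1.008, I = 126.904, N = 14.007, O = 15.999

350.09

Molecular formula: C5H13IN5O5+.
M = 5×12.011 + 13×1.008 + 1×126.904 + 5×14.007 + 5×15.999 = 350.09 g/mol.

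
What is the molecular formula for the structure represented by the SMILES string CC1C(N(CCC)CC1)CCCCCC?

Heavy atoms from the SMILES: 14 C, 1 N.
Implicit hydrogens by atom environment:
  9 × C: 2 H each → 18
  3 × C: 3 H each → 9
  2 × C: 1 H each → 2
  1 × N: no H
  Total hydrogens = 29.
Molecular formula: C14H29N

C14H29N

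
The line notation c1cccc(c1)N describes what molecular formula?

C6H7N

Heavy atoms from the SMILES: 6 C, 1 N.
Implicit hydrogens by atom environment:
  5 × C (aromatic): 1 H each → 5
  1 × C (aromatic): no H
  1 × N: 2 H
  Total hydrogens = 7.
Molecular formula: C6H7N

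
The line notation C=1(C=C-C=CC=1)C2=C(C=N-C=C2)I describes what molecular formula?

Heavy atoms from the SMILES: 11 C, 1 I, 1 N.
Implicit hydrogens by atom environment:
  8 × C (aromatic): 1 H each → 8
  3 × C (aromatic): no H
  1 × I: no H
  1 × N (aromatic): no H
  Total hydrogens = 8.
Molecular formula: C11H8IN

C11H8IN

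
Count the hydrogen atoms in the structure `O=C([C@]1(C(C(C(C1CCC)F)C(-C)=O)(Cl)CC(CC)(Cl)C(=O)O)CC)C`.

Hydrogens are implicit in SMILES; fill each atom to its normal valence:
  6 × C: no H
  5 × C: 3 H each → 15
  5 × C: 2 H each → 10
  3 × C: 1 H each → 3
  3 × O: no H
  2 × Cl: no H
  1 × F: no H
  1 × O: 1 H
  Total hydrogens = 29.

29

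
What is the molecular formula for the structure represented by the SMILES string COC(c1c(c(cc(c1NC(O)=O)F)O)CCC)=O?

C12H14FNO5

Heavy atoms from the SMILES: 12 C, 1 F, 1 N, 5 O.
Implicit hydrogens by atom environment:
  5 × C (aromatic): no H
  3 × O: no H
  2 × C: 3 H each → 6
  2 × C: 2 H each → 4
  2 × C: no H
  2 × O: 1 H each → 2
  1 × C (aromatic): 1 H
  1 × F: no H
  1 × N: 1 H
  Total hydrogens = 14.
Molecular formula: C12H14FNO5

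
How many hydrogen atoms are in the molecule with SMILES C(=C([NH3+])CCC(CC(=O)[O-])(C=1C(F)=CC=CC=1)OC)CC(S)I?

Hydrogens are implicit in SMILES; fill each atom to its normal valence:
  4 × C: 2 H each → 8
  4 × C (aromatic): 1 H each → 4
  3 × C: no H
  2 × C: 1 H each → 2
  2 × C (aromatic): no H
  2 × O: no H
  1 × C: 3 H
  1 × F: no H
  1 × I: no H
  1 × N (charge +1): 3 H
  1 × O (charge -1): no H
  1 × S: 1 H
  Total hydrogens = 21.

21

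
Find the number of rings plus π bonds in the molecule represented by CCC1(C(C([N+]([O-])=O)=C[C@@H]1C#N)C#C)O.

7

Molecular formula from the SMILES: C10H10N2O3.
DoU = (2C + 2 + N − H − X)/2 = (2·10 + 2 + 2 − 10 − 0)/2 = 14/2 = 7.
(Structurally: 1 ring(s) + 6 π bond(s) = 7.)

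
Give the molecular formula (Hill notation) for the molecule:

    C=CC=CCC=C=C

Heavy atoms from the SMILES: 8 C.
Implicit hydrogens by atom environment:
  4 × C: 1 H each → 4
  3 × C: 2 H each → 6
  1 × C: no H
  Total hydrogens = 10.
Molecular formula: C8H10

C8H10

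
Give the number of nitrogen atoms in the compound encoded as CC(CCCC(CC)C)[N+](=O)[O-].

The symbol for nitrogen appears 1 time in the SMILES.

1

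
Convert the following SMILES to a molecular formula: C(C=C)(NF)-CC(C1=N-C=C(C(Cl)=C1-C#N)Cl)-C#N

Heavy atoms from the SMILES: 12 C, 2 Cl, 1 F, 4 N.
Implicit hydrogens by atom environment:
  4 × C (aromatic): no H
  3 × C: 1 H each → 3
  2 × C: 2 H each → 4
  2 × C: no H
  2 × Cl: no H
  2 × N: no H
  1 × C (aromatic): 1 H
  1 × F: no H
  1 × N: 1 H
  1 × N (aromatic): no H
  Total hydrogens = 9.
Molecular formula: C12H9Cl2FN4

C12H9Cl2FN4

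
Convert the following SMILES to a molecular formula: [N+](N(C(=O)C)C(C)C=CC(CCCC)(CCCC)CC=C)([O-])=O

C18H32N2O3

Heavy atoms from the SMILES: 18 C, 2 N, 3 O.
Implicit hydrogens by atom environment:
  8 × C: 2 H each → 16
  4 × C: 3 H each → 12
  4 × C: 1 H each → 4
  2 × C: no H
  2 × O: no H
  1 × N: no H
  1 × N (charge +1): no H
  1 × O (charge -1): no H
  Total hydrogens = 32.
Molecular formula: C18H32N2O3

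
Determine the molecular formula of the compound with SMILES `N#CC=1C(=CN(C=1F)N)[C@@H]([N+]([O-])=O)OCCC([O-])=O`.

C9H8FN4O5-

Heavy atoms from the SMILES: 9 C, 1 F, 4 N, 5 O.
Implicit hydrogens by atom environment:
  3 × C (aromatic): no H
  3 × O: no H
  2 × C: 2 H each → 4
  2 × C: no H
  2 × O (charge -1): no H
  1 × C (aromatic): 1 H
  1 × C: 1 H
  1 × F: no H
  1 × N: 2 H
  1 × N (aromatic): no H
  1 × N: no H
  1 × N (charge +1): no H
  Total hydrogens = 8.
Net charge -1.
Molecular formula: C9H8FN4O5-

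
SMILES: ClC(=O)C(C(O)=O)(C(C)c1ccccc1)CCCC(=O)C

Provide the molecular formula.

Heavy atoms from the SMILES: 16 C, 1 Cl, 4 O.
Implicit hydrogens by atom environment:
  5 × C (aromatic): 1 H each → 5
  4 × C: no H
  3 × C: 2 H each → 6
  3 × O: no H
  2 × C: 3 H each → 6
  1 × C: 1 H
  1 × C (aromatic): no H
  1 × Cl: no H
  1 × O: 1 H
  Total hydrogens = 19.
Molecular formula: C16H19ClO4

C16H19ClO4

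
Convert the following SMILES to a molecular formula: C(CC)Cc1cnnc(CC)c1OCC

Heavy atoms from the SMILES: 12 C, 2 N, 1 O.
Implicit hydrogens by atom environment:
  5 × C: 2 H each → 10
  3 × C: 3 H each → 9
  3 × C (aromatic): no H
  2 × N (aromatic): no H
  1 × C (aromatic): 1 H
  1 × O: no H
  Total hydrogens = 20.
Molecular formula: C12H20N2O

C12H20N2O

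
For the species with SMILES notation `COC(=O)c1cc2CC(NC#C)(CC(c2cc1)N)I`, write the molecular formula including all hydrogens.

Heavy atoms from the SMILES: 14 C, 1 I, 2 N, 2 O.
Implicit hydrogens by atom environment:
  3 × C (aromatic): 1 H each → 3
  3 × C (aromatic): no H
  3 × C: no H
  2 × C: 2 H each → 4
  2 × C: 1 H each → 2
  2 × O: no H
  1 × C: 3 H
  1 × I: no H
  1 × N: 2 H
  1 × N: 1 H
  Total hydrogens = 15.
Molecular formula: C14H15IN2O2

C14H15IN2O2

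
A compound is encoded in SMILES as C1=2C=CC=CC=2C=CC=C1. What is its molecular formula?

Heavy atoms from the SMILES: 10 C.
Implicit hydrogens by atom environment:
  8 × C (aromatic): 1 H each → 8
  2 × C (aromatic): no H
  Total hydrogens = 8.
Molecular formula: C10H8

C10H8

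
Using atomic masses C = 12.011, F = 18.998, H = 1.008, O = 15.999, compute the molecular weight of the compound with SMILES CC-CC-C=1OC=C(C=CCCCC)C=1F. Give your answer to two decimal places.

Molecular formula: C14H21FO.
M = 14×12.011 + 1×18.998 + 21×1.008 + 1×15.999 = 224.32 g/mol.

224.32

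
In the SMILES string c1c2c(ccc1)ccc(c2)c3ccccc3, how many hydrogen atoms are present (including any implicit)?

12

Hydrogens are implicit in SMILES; fill each atom to its normal valence:
  12 × C (aromatic): 1 H each → 12
  4 × C (aromatic): no H
  Total hydrogens = 12.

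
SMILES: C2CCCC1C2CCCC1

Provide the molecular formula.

C10H18

Heavy atoms from the SMILES: 10 C.
Implicit hydrogens by atom environment:
  8 × C: 2 H each → 16
  2 × C: 1 H each → 2
  Total hydrogens = 18.
Molecular formula: C10H18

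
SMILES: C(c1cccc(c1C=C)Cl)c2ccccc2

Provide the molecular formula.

Heavy atoms from the SMILES: 15 C, 1 Cl.
Implicit hydrogens by atom environment:
  8 × C (aromatic): 1 H each → 8
  4 × C (aromatic): no H
  2 × C: 2 H each → 4
  1 × C: 1 H
  1 × Cl: no H
  Total hydrogens = 13.
Molecular formula: C15H13Cl

C15H13Cl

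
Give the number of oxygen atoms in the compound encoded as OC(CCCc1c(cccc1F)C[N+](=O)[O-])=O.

4

The symbol for oxygen appears 4 times in the SMILES.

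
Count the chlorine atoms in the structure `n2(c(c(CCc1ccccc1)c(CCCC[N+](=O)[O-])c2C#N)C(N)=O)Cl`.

1

The symbol for chlorine appears 1 time in the SMILES.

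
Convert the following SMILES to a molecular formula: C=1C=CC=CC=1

C6H6

Heavy atoms from the SMILES: 6 C.
Implicit hydrogens by atom environment:
  6 × C (aromatic): 1 H each → 6
  Total hydrogens = 6.
Molecular formula: C6H6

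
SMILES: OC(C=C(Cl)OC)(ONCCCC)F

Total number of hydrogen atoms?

15

Hydrogens are implicit in SMILES; fill each atom to its normal valence:
  3 × C: 2 H each → 6
  2 × C: 3 H each → 6
  2 × C: no H
  2 × O: no H
  1 × C: 1 H
  1 × Cl: no H
  1 × F: no H
  1 × N: 1 H
  1 × O: 1 H
  Total hydrogens = 15.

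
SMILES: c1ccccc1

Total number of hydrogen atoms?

Hydrogens are implicit in SMILES; fill each atom to its normal valence:
  6 × C (aromatic): 1 H each → 6
  Total hydrogens = 6.

6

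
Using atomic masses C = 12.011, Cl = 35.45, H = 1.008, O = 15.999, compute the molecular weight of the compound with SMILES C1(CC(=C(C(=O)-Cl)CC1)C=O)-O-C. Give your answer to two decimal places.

Molecular formula: C9H11ClO3.
M = 9×12.011 + 1×35.45 + 11×1.008 + 3×15.999 = 202.63 g/mol.

202.63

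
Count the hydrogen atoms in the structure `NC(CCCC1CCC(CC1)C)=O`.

Hydrogens are implicit in SMILES; fill each atom to its normal valence:
  7 × C: 2 H each → 14
  2 × C: 1 H each → 2
  1 × C: 3 H
  1 × C: no H
  1 × N: 2 H
  1 × O: no H
  Total hydrogens = 21.

21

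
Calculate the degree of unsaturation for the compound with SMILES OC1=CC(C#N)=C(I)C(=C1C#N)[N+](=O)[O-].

Molecular formula from the SMILES: C8H2IN3O3.
DoU = (2C + 2 + N − H − X)/2 = (2·8 + 2 + 3 − 2 − 1)/2 = 18/2 = 9.
(Structurally: 1 ring(s) + 8 π bond(s) = 9.)

9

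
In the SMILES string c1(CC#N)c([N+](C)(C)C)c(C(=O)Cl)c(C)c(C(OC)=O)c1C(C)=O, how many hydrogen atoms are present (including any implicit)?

Hydrogens are implicit in SMILES; fill each atom to its normal valence:
  6 × C: 3 H each → 18
  6 × C (aromatic): no H
  4 × C: no H
  4 × O: no H
  1 × C: 2 H
  1 × Cl: no H
  1 × N (charge +1): no H
  1 × N: no H
  Total hydrogens = 20.

20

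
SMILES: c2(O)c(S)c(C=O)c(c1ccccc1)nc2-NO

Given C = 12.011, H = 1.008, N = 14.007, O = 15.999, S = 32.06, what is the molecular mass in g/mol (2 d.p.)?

262.28

Molecular formula: C12H10N2O3S.
M = 12×12.011 + 10×1.008 + 2×14.007 + 3×15.999 + 1×32.06 = 262.28 g/mol.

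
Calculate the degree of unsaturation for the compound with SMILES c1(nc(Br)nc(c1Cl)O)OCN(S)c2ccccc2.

8

Molecular formula from the SMILES: C11H9BrClN3O2S.
DoU = (2C + 2 + N − H − X)/2 = (2·11 + 2 + 3 − 9 − 2)/2 = 16/2 = 8.
(Structurally: 2 ring(s) + 6 π bond(s) = 8.)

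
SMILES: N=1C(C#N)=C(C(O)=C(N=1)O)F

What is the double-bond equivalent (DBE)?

Molecular formula from the SMILES: C5H2FN3O2.
DoU = (2C + 2 + N − H − X)/2 = (2·5 + 2 + 3 − 2 − 1)/2 = 12/2 = 6.
(Structurally: 1 ring(s) + 5 π bond(s) = 6.)

6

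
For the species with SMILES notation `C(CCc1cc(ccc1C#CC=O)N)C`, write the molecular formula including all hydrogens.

Heavy atoms from the SMILES: 13 C, 1 N, 1 O.
Implicit hydrogens by atom environment:
  3 × C: 2 H each → 6
  3 × C (aromatic): 1 H each → 3
  3 × C (aromatic): no H
  2 × C: no H
  1 × C: 3 H
  1 × C: 1 H
  1 × N: 2 H
  1 × O: no H
  Total hydrogens = 15.
Molecular formula: C13H15NO

C13H15NO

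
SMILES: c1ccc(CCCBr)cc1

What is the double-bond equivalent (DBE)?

Molecular formula from the SMILES: C9H11Br.
DoU = (2C + 2 + N − H − X)/2 = (2·9 + 2 + 0 − 11 − 1)/2 = 8/2 = 4.
(Structurally: 1 ring(s) + 3 π bond(s) = 4.)

4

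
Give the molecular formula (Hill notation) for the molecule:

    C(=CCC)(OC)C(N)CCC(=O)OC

Heavy atoms from the SMILES: 10 C, 1 N, 3 O.
Implicit hydrogens by atom environment:
  3 × C: 3 H each → 9
  3 × C: 2 H each → 6
  3 × O: no H
  2 × C: 1 H each → 2
  2 × C: no H
  1 × N: 2 H
  Total hydrogens = 19.
Molecular formula: C10H19NO3

C10H19NO3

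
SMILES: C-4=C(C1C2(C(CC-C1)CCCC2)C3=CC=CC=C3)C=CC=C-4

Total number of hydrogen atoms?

Hydrogens are implicit in SMILES; fill each atom to its normal valence:
  10 × C (aromatic): 1 H each → 10
  7 × C: 2 H each → 14
  2 × C: 1 H each → 2
  2 × C (aromatic): no H
  1 × C: no H
  Total hydrogens = 26.

26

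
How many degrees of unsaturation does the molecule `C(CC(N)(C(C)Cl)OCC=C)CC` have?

1

Molecular formula from the SMILES: C10H20ClNO.
DoU = (2C + 2 + N − H − X)/2 = (2·10 + 2 + 1 − 20 − 1)/2 = 2/2 = 1.
(Structurally: 0 ring(s) + 1 π bond(s) = 1.)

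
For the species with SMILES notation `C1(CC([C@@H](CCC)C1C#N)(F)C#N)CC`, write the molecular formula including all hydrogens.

Heavy atoms from the SMILES: 12 C, 1 F, 2 N.
Implicit hydrogens by atom environment:
  4 × C: 2 H each → 8
  3 × C: 1 H each → 3
  3 × C: no H
  2 × C: 3 H each → 6
  2 × N: no H
  1 × F: no H
  Total hydrogens = 17.
Molecular formula: C12H17FN2

C12H17FN2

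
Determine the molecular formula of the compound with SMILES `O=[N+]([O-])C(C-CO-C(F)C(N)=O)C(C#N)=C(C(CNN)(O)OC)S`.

Heavy atoms from the SMILES: 11 C, 1 F, 5 N, 6 O, 1 S.
Implicit hydrogens by atom environment:
  5 × C: no H
  4 × O: no H
  3 × C: 2 H each → 6
  2 × C: 1 H each → 2
  2 × N: 2 H each → 4
  1 × C: 3 H
  1 × F: no H
  1 × N: 1 H
  1 × N: no H
  1 × N (charge +1): no H
  1 × O: 1 H
  1 × O (charge -1): no H
  1 × S: 1 H
  Total hydrogens = 18.
Molecular formula: C11H18FN5O6S

C11H18FN5O6S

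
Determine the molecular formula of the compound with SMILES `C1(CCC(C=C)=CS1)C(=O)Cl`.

C8H9ClOS

Heavy atoms from the SMILES: 8 C, 1 Cl, 1 O, 1 S.
Implicit hydrogens by atom environment:
  3 × C: 2 H each → 6
  3 × C: 1 H each → 3
  2 × C: no H
  1 × Cl: no H
  1 × O: no H
  1 × S: no H
  Total hydrogens = 9.
Molecular formula: C8H9ClOS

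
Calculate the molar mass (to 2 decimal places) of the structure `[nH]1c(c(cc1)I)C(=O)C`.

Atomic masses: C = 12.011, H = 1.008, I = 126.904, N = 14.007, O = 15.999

Molecular formula: C6H6INO.
M = 6×12.011 + 6×1.008 + 1×126.904 + 1×14.007 + 1×15.999 = 235.02 g/mol.

235.02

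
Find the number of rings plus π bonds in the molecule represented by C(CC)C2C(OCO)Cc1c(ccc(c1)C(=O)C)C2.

Molecular formula from the SMILES: C16H22O3.
DoU = (2C + 2 + N − H − X)/2 = (2·16 + 2 + 0 − 22 − 0)/2 = 12/2 = 6.
(Structurally: 2 ring(s) + 4 π bond(s) = 6.)

6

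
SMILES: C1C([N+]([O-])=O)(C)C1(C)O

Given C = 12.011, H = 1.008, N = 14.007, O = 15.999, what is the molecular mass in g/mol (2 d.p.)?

Molecular formula: C5H9NO3.
M = 5×12.011 + 9×1.008 + 1×14.007 + 3×15.999 = 131.13 g/mol.

131.13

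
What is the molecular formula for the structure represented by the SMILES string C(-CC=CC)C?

C6H12

Heavy atoms from the SMILES: 6 C.
Implicit hydrogens by atom environment:
  2 × C: 3 H each → 6
  2 × C: 2 H each → 4
  2 × C: 1 H each → 2
  Total hydrogens = 12.
Molecular formula: C6H12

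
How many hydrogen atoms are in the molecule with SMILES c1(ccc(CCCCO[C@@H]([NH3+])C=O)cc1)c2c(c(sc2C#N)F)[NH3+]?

Hydrogens are implicit in SMILES; fill each atom to its normal valence:
  6 × C (aromatic): no H
  4 × C: 2 H each → 8
  4 × C (aromatic): 1 H each → 4
  2 × C: 1 H each → 2
  2 × N (charge +1): 3 H each → 6
  2 × O: no H
  1 × C: no H
  1 × F: no H
  1 × N: no H
  1 × S (aromatic): no H
  Total hydrogens = 20.

20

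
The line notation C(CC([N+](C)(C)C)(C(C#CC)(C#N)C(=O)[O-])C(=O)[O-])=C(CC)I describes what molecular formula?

C16H20IN2O4-

Heavy atoms from the SMILES: 16 C, 1 I, 2 N, 4 O.
Implicit hydrogens by atom environment:
  8 × C: no H
  5 × C: 3 H each → 15
  2 × C: 2 H each → 4
  2 × O: no H
  2 × O (charge -1): no H
  1 × C: 1 H
  1 × I: no H
  1 × N (charge +1): no H
  1 × N: no H
  Total hydrogens = 20.
Net charge -1.
Molecular formula: C16H20IN2O4-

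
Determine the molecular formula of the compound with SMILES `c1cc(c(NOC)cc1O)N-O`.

C7H10N2O3

Heavy atoms from the SMILES: 7 C, 2 N, 3 O.
Implicit hydrogens by atom environment:
  3 × C (aromatic): 1 H each → 3
  3 × C (aromatic): no H
  2 × N: 1 H each → 2
  2 × O: 1 H each → 2
  1 × C: 3 H
  1 × O: no H
  Total hydrogens = 10.
Molecular formula: C7H10N2O3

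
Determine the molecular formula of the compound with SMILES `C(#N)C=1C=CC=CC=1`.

Heavy atoms from the SMILES: 7 C, 1 N.
Implicit hydrogens by atom environment:
  5 × C (aromatic): 1 H each → 5
  1 × C (aromatic): no H
  1 × C: no H
  1 × N: no H
  Total hydrogens = 5.
Molecular formula: C7H5N

C7H5N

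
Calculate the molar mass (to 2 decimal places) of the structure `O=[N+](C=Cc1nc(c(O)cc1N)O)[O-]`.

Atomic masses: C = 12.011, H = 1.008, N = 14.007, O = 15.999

Molecular formula: C7H7N3O4.
M = 7×12.011 + 7×1.008 + 3×14.007 + 4×15.999 = 197.15 g/mol.

197.15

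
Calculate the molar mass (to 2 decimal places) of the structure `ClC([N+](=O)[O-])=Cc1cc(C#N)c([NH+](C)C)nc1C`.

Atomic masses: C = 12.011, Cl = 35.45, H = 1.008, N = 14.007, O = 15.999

Molecular formula: C11H12ClN4O2+.
M = 11×12.011 + 1×35.45 + 12×1.008 + 4×14.007 + 2×15.999 = 267.69 g/mol.

267.69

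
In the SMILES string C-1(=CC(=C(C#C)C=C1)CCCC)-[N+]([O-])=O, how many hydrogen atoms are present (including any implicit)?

Hydrogens are implicit in SMILES; fill each atom to its normal valence:
  3 × C: 2 H each → 6
  3 × C (aromatic): 1 H each → 3
  3 × C (aromatic): no H
  1 × C: 3 H
  1 × C: 1 H
  1 × C: no H
  1 × N (charge +1): no H
  1 × O: no H
  1 × O (charge -1): no H
  Total hydrogens = 13.

13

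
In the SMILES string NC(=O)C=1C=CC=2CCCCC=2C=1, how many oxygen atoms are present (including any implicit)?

The symbol for oxygen appears 1 time in the SMILES.

1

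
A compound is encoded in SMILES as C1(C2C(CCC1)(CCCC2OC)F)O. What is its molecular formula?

C11H19FO2

Heavy atoms from the SMILES: 11 C, 1 F, 2 O.
Implicit hydrogens by atom environment:
  6 × C: 2 H each → 12
  3 × C: 1 H each → 3
  1 × C: 3 H
  1 × C: no H
  1 × F: no H
  1 × O: 1 H
  1 × O: no H
  Total hydrogens = 19.
Molecular formula: C11H19FO2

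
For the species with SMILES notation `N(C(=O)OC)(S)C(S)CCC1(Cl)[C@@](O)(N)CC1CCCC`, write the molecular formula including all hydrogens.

Heavy atoms from the SMILES: 13 C, 1 Cl, 2 N, 3 O, 2 S.
Implicit hydrogens by atom environment:
  6 × C: 2 H each → 12
  3 × C: no H
  2 × C: 3 H each → 6
  2 × C: 1 H each → 2
  2 × O: no H
  2 × S: 1 H each → 2
  1 × Cl: no H
  1 × N: 2 H
  1 × N: no H
  1 × O: 1 H
  Total hydrogens = 25.
Molecular formula: C13H25ClN2O3S2

C13H25ClN2O3S2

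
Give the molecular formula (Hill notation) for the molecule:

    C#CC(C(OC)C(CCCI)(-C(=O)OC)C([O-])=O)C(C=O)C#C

C16H18IO6-

Heavy atoms from the SMILES: 16 C, 1 I, 6 O.
Implicit hydrogens by atom environment:
  6 × C: 1 H each → 6
  5 × C: no H
  5 × O: no H
  3 × C: 2 H each → 6
  2 × C: 3 H each → 6
  1 × I: no H
  1 × O (charge -1): no H
  Total hydrogens = 18.
Net charge -1.
Molecular formula: C16H18IO6-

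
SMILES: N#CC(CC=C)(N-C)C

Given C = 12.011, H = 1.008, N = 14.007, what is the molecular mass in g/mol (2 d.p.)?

Molecular formula: C7H12N2.
M = 7×12.011 + 12×1.008 + 2×14.007 = 124.19 g/mol.

124.19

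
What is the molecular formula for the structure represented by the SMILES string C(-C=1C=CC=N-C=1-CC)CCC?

C11H17N

Heavy atoms from the SMILES: 11 C, 1 N.
Implicit hydrogens by atom environment:
  4 × C: 2 H each → 8
  3 × C (aromatic): 1 H each → 3
  2 × C: 3 H each → 6
  2 × C (aromatic): no H
  1 × N (aromatic): no H
  Total hydrogens = 17.
Molecular formula: C11H17N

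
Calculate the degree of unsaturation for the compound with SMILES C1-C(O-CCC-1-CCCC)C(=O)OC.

2

Molecular formula from the SMILES: C11H20O3.
DoU = (2C + 2 + N − H − X)/2 = (2·11 + 2 + 0 − 20 − 0)/2 = 4/2 = 2.
(Structurally: 1 ring(s) + 1 π bond(s) = 2.)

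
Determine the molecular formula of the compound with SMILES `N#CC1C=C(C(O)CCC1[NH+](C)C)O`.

C10H17N2O2+

Heavy atoms from the SMILES: 10 C, 2 N, 2 O.
Implicit hydrogens by atom environment:
  4 × C: 1 H each → 4
  2 × C: 3 H each → 6
  2 × C: 2 H each → 4
  2 × C: no H
  2 × O: 1 H each → 2
  1 × N (charge +1): 1 H
  1 × N: no H
  Total hydrogens = 17.
Net charge +1.
Molecular formula: C10H17N2O2+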